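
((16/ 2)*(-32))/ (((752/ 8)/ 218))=-27904/ 47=-593.70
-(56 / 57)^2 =-3136 / 3249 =-0.97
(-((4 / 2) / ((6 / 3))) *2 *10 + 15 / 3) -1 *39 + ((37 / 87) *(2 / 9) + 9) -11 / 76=-2680849 / 59508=-45.05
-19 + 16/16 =-18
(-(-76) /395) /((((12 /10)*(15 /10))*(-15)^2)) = 76 /159975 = 0.00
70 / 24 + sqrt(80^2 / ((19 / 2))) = 35 / 12 + 80* sqrt(38) / 19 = 28.87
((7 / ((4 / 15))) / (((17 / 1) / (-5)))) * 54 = -14175 / 34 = -416.91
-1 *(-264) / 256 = 33 / 32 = 1.03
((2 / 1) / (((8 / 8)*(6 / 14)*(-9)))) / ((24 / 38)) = -133 / 162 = -0.82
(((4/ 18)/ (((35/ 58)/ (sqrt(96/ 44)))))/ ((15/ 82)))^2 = 723825152/ 81860625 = 8.84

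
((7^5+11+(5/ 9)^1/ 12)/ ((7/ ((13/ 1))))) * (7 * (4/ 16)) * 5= 118062685/ 432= 273293.25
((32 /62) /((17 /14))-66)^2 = 1194255364 /277729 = 4300.07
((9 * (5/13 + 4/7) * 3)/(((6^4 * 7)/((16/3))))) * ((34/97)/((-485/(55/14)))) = -5423/125864193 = -0.00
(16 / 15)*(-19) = -304 / 15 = -20.27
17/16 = 1.06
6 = 6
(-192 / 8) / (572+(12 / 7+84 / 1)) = -42 / 1151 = -0.04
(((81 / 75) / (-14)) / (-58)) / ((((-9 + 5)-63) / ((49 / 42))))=-9 / 388600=-0.00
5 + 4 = 9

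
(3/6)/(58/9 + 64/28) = 63/1100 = 0.06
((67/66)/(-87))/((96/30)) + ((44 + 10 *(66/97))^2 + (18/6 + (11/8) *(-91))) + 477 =2537887614517/864423648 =2935.93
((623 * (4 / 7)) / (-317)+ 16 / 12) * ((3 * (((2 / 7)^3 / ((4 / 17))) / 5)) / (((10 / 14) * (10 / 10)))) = 272 / 15533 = 0.02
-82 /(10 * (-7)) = 41 /35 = 1.17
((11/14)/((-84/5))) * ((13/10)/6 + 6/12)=-473/14112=-0.03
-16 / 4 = -4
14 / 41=0.34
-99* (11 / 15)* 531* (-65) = 2505789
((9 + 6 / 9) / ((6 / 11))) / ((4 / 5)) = 1595 / 72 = 22.15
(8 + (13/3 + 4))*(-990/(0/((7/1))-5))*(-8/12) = -2156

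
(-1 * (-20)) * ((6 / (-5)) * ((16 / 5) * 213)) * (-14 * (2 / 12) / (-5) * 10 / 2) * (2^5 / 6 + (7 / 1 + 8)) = -3880576 / 5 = -776115.20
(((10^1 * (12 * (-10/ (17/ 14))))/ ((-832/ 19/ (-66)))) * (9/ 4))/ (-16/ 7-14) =363825/ 1768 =205.78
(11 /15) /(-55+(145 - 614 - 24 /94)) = -47 /33600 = -0.00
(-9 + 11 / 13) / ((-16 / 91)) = 371 / 8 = 46.38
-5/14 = -0.36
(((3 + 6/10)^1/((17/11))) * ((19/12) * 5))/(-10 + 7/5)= -3135/1462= -2.14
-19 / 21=-0.90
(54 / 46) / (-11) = -27 / 253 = -0.11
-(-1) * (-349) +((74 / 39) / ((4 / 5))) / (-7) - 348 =-380747 / 546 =-697.34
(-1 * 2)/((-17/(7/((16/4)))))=7/34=0.21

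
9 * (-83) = -747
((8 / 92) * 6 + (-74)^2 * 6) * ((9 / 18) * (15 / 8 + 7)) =13413675 / 92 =145800.82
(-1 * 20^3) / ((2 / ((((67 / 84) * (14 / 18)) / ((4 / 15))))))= -83750 / 9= -9305.56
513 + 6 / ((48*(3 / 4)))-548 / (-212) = 164009 / 318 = 515.75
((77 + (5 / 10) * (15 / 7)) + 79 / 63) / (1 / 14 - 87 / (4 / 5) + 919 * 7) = 19990 / 1593729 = 0.01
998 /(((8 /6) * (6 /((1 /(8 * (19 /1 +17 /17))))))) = 0.78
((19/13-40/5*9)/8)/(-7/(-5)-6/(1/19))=0.08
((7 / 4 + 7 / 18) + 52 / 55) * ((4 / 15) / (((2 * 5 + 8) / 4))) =12214 / 66825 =0.18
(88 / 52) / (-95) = -22 / 1235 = -0.02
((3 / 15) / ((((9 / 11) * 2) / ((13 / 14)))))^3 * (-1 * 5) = -2924207 / 400075200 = -0.01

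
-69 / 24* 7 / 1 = -161 / 8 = -20.12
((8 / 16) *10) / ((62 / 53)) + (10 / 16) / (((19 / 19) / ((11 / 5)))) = 1401 / 248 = 5.65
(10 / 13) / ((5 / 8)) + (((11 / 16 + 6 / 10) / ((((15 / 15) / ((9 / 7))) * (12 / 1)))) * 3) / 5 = 1.31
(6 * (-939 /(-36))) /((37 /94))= 14711 /37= 397.59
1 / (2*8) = 0.06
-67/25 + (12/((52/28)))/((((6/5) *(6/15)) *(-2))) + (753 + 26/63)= 30466879/40950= 744.00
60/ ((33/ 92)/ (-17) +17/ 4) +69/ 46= 103761/ 6614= 15.69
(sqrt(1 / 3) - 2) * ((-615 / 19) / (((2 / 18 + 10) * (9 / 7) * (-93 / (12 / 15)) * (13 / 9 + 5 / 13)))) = -1476 / 63023 + 246 * sqrt(3) / 63023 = -0.02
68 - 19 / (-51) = 3487 / 51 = 68.37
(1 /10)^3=1 /1000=0.00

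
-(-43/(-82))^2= -1849/6724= -0.27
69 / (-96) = -23 / 32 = -0.72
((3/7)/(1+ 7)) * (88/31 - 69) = -3.54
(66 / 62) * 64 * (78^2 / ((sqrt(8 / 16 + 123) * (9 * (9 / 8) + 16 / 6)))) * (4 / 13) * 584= 4262658048 * sqrt(494) / 180823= 523950.55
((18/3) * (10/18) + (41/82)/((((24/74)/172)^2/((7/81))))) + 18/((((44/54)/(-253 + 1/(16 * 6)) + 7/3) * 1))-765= 11398.98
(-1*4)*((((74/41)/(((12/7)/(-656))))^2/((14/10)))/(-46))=6133120/207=29628.60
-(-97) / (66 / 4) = 5.88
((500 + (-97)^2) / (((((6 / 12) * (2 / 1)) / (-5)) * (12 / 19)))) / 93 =-104595 / 124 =-843.51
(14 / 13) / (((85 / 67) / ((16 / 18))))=0.75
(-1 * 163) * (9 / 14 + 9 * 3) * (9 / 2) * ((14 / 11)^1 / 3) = -189243 / 22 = -8601.95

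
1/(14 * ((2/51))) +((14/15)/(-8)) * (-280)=2897/84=34.49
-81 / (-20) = 81 / 20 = 4.05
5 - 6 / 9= 13 / 3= 4.33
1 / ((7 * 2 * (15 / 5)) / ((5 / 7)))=5 / 294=0.02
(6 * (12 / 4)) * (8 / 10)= 72 / 5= 14.40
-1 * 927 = -927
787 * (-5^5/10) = -491875/2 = -245937.50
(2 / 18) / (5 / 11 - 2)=-11 / 153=-0.07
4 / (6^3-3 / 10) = 40 / 2157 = 0.02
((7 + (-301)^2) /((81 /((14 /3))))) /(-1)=-1268512 /243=-5220.21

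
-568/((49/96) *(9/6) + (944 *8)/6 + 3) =-109056/242387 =-0.45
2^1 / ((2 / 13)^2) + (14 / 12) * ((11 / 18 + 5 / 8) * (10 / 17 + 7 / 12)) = 7595713 / 88128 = 86.19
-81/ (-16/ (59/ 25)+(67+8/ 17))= -1.33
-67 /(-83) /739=67 /61337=0.00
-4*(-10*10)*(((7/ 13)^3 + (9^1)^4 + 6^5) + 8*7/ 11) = 138643633600/ 24167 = 5736898.81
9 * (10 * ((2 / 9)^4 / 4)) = 40 / 729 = 0.05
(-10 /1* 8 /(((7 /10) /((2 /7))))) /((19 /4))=-6400 /931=-6.87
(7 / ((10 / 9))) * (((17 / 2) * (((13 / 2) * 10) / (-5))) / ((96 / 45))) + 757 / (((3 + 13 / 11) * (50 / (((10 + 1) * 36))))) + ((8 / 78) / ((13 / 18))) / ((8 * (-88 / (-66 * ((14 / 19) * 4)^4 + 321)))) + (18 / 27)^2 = 1108.76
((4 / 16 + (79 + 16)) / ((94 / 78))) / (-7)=-14859 / 1316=-11.29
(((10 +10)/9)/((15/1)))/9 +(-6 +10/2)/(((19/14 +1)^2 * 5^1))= -0.02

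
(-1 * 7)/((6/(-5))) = 35/6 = 5.83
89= 89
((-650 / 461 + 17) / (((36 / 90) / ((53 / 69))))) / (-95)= -380911 / 1208742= -0.32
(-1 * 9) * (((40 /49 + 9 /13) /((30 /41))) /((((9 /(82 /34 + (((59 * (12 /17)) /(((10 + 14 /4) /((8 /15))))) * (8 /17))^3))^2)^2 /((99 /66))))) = -33527317206984782468145180295825775673422929055049486792755561 /115525083564586193499960182108095439236714099757388149414062500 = -0.29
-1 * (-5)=5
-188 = -188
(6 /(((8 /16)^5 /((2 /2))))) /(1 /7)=1344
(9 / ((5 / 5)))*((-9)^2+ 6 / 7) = 5157 / 7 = 736.71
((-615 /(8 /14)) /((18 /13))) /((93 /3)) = -18655 /744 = -25.07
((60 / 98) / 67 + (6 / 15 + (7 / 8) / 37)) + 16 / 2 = 40973561 / 4858840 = 8.43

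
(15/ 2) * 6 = 45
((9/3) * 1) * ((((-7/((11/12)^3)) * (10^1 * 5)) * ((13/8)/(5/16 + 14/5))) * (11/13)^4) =-66528000/182351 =-364.83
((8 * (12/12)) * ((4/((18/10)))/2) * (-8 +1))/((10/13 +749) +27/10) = -72800/880389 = -0.08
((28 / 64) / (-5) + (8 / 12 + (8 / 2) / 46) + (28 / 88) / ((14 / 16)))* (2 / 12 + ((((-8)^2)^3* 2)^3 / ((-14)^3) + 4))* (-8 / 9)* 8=384590842929584.23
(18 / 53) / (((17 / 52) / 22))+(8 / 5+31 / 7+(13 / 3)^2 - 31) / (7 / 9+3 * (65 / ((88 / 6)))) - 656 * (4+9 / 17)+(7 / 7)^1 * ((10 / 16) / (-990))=-820907439761131 / 278379375120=-2948.88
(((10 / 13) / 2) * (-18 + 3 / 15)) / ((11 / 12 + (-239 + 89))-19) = 1068 / 26221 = 0.04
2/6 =1/3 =0.33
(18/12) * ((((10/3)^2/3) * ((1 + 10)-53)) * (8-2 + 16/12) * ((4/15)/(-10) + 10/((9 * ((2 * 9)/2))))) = -120736/729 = -165.62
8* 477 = 3816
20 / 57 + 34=1958 / 57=34.35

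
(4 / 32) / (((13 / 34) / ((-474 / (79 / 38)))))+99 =318 / 13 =24.46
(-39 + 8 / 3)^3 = -1295029 / 27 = -47964.04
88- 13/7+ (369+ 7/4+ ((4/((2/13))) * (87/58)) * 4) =17161/28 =612.89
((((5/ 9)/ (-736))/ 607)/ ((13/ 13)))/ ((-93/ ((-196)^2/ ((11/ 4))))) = 24010/ 128538927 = 0.00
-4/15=-0.27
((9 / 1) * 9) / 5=16.20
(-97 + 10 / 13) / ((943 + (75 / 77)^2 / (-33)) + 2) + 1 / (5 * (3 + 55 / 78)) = -3693543939 / 77181403520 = -0.05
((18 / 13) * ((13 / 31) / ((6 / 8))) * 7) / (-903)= -8 / 1333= -0.01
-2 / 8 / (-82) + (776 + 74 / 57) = 14532425 / 18696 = 777.30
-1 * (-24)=24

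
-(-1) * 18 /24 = 0.75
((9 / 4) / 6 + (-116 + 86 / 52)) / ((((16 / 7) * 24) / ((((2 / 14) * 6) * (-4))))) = 11853 / 1664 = 7.12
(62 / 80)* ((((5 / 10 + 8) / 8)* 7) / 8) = 3689 / 5120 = 0.72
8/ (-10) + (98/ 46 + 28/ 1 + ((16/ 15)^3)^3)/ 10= 21148217886803/ 8841972656250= 2.39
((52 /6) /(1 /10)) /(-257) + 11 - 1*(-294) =234895 /771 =304.66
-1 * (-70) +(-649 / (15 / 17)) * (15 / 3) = -3607.67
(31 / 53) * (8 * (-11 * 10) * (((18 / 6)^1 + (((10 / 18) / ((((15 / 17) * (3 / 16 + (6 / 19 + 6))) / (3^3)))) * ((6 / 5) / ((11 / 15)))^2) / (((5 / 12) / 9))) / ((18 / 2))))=-8818.37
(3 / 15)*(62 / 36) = 31 / 90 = 0.34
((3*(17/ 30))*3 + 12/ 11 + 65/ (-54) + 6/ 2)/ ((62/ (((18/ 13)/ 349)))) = 11861/ 23206755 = 0.00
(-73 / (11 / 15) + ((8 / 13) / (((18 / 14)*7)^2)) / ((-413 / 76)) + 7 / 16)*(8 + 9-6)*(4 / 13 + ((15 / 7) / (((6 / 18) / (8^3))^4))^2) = -171870497695163030252563128297967627915 / 1108097172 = -155104175011072973167522100000.00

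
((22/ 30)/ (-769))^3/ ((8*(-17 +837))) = -1331/ 10068311323260000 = -0.00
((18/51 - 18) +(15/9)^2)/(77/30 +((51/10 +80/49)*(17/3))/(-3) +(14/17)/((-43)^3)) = 44315214125/30251967328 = 1.46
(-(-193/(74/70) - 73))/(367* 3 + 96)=3152/14763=0.21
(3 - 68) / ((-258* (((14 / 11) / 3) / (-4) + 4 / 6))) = 715 / 1591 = 0.45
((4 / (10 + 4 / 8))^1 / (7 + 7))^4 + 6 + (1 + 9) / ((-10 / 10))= -1867795268 / 466948881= -4.00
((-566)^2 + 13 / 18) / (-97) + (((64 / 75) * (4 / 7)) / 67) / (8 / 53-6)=-10479753313163 / 3173136750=-3302.65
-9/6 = -3/2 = -1.50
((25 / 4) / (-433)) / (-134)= 0.00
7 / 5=1.40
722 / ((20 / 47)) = 16967 / 10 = 1696.70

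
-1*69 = -69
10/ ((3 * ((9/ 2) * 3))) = 20/ 81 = 0.25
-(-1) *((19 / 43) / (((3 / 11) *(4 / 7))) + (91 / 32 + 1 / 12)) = 7929 / 1376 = 5.76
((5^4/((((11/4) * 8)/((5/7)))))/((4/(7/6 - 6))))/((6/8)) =-90625/2772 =-32.69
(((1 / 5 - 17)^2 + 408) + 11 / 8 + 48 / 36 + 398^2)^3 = 869839848720581480640809 / 216000000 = 4027036336669358.71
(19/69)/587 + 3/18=4513/27002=0.17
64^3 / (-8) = -32768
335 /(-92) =-335 /92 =-3.64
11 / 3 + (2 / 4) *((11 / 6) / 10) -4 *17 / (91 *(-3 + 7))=39001 / 10920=3.57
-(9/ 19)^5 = -59049/ 2476099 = -0.02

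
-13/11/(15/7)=-91/165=-0.55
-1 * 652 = -652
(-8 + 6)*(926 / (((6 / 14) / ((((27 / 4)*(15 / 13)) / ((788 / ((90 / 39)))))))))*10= -32815125 / 33293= -985.65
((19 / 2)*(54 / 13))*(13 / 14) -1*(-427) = 463.64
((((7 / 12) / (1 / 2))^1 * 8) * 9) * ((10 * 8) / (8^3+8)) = 168 / 13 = 12.92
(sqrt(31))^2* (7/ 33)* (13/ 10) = 2821/ 330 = 8.55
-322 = -322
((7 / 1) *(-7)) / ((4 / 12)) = -147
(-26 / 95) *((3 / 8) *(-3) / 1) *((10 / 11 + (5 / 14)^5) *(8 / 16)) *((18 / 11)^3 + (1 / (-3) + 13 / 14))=11745960194943 / 16756470359552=0.70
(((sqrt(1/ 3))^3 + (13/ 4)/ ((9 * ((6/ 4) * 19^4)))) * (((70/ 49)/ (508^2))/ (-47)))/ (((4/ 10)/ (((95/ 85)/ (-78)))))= 25/ 3207584136560832 + 475 * sqrt(3)/ 1013233070304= 0.00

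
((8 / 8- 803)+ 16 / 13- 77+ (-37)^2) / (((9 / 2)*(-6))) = -6386 / 351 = -18.19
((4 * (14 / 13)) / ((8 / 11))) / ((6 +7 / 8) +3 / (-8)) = 154 / 169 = 0.91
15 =15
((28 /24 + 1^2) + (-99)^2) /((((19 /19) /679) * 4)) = 39938101 /24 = 1664087.54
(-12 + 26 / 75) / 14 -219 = -115412 / 525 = -219.83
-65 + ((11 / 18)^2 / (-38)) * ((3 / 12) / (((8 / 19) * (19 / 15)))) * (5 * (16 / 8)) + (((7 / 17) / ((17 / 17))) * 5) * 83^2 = 15759965215 / 1116288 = 14118.19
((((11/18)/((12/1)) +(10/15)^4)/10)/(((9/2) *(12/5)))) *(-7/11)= -1127/769824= -0.00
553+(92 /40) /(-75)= 414727 /750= 552.97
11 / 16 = 0.69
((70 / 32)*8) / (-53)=-35 / 106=-0.33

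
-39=-39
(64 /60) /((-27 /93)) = -496 /135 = -3.67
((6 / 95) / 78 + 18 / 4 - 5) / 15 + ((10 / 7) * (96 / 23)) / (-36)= -1186513 / 5965050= -0.20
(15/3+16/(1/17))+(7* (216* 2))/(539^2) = 11496763/41503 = 277.01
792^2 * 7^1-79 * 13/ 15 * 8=65854504/ 15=4390300.27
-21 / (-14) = 3 / 2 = 1.50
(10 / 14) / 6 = 5 / 42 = 0.12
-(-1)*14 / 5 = 14 / 5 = 2.80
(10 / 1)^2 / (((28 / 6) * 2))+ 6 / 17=1317 / 119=11.07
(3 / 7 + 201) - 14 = 1312 / 7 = 187.43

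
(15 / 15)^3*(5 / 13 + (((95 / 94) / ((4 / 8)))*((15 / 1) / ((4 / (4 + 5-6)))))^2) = 237759845 / 459472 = 517.46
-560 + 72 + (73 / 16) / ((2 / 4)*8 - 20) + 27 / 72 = -124905 / 256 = -487.91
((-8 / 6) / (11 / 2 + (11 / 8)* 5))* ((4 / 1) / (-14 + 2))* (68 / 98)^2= 36992 / 2139291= 0.02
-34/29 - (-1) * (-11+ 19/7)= -1920/203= -9.46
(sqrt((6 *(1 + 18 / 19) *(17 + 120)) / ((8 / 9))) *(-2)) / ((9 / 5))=-5 *sqrt(288933) / 57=-47.15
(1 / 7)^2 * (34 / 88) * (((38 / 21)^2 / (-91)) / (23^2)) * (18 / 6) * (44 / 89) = -24548 / 30860324313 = -0.00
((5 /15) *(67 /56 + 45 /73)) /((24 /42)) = 1.06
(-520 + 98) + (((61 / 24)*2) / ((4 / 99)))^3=8155287685 / 4096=1991037.03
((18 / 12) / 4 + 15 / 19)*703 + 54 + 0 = 6981 / 8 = 872.62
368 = 368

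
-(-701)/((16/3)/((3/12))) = 2103/64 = 32.86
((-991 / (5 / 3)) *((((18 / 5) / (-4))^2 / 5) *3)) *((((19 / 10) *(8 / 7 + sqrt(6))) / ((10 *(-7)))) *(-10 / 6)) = -4575447 *sqrt(6) / 350000-4575447 / 306250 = -46.96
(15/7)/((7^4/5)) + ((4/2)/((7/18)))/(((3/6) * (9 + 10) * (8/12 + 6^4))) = 3030933/621102685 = 0.00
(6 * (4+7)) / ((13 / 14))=924 / 13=71.08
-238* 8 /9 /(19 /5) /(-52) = 2380 /2223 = 1.07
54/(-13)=-54/13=-4.15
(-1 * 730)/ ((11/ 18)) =-13140/ 11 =-1194.55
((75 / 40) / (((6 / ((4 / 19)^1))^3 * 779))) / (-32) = -0.00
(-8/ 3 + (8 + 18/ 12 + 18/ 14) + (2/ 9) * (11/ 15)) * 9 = 15653/ 210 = 74.54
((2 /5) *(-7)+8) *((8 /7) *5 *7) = 208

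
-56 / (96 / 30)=-35 / 2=-17.50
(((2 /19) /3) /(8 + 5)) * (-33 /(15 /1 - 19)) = 11 /494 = 0.02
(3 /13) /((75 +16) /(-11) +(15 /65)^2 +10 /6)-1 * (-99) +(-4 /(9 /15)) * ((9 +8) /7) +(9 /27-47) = 9236876 /255815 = 36.11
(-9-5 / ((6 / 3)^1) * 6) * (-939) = 22536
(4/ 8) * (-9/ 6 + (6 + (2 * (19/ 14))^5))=5103461/ 67228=75.91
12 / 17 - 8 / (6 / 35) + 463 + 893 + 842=109754 / 51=2152.04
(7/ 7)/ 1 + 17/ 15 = 32/ 15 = 2.13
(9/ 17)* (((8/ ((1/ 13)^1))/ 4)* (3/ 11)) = 702/ 187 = 3.75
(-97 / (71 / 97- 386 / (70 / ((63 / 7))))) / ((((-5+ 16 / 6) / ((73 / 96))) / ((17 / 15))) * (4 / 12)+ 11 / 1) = 408679915 / 2080196124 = 0.20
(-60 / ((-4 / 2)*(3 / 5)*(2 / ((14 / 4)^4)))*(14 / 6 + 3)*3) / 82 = 60025 / 82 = 732.01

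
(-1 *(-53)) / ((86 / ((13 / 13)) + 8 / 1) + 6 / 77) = 4081 / 7244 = 0.56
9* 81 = 729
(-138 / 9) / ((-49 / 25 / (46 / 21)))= 52900 / 3087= 17.14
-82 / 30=-41 / 15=-2.73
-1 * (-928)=928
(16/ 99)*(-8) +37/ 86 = -7345/ 8514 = -0.86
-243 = -243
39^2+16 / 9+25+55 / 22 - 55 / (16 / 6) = 110135 / 72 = 1529.65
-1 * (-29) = 29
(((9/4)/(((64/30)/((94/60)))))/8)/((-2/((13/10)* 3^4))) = -10.87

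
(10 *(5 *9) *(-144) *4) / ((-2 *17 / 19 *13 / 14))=155989.14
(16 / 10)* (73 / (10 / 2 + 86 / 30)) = 876 / 59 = 14.85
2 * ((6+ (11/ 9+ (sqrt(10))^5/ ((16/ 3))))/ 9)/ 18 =65/ 729+ 25 * sqrt(10)/ 108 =0.82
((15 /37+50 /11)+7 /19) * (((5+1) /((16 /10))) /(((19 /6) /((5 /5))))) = 925515 /146927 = 6.30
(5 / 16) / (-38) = -5 / 608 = -0.01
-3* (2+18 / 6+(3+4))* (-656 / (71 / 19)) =448704 / 71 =6319.77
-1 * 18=-18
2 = 2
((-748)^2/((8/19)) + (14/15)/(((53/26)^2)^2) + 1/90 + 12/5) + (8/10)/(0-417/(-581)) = 131168263100806063/98709917310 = 1328825.58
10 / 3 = 3.33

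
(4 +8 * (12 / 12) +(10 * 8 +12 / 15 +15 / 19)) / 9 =8891 / 855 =10.40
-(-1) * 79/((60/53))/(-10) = -4187/600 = -6.98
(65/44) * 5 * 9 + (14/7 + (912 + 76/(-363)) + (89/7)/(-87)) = 288896771/294756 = 980.12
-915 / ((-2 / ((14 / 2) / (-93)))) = -2135 / 62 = -34.44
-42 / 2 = -21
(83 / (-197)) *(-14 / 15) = 1162 / 2955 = 0.39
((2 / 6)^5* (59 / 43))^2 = 3481 / 109181601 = 0.00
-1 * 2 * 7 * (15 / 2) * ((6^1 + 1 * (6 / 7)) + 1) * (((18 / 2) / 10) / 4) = -1485 / 8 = -185.62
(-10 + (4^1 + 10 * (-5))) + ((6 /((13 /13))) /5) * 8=-232 /5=-46.40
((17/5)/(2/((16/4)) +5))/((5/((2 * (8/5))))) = 0.40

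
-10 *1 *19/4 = -95/2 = -47.50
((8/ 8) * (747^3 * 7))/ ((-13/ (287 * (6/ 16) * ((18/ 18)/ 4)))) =-2512250821521/ 416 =-6039064474.81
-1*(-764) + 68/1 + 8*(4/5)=4192/5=838.40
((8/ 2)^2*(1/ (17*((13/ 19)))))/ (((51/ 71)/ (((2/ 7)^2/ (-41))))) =-86336/ 22643439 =-0.00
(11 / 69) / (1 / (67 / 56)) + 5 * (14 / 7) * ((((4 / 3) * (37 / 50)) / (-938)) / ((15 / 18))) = 0.18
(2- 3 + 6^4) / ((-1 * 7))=-185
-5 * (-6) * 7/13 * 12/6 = 420/13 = 32.31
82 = 82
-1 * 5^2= -25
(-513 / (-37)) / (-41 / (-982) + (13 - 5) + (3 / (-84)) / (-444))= 84632688 / 49088243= 1.72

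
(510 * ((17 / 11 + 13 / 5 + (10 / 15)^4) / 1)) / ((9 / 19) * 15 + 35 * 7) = 8.79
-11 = -11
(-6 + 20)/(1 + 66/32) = 32/7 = 4.57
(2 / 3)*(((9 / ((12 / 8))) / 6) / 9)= 2 / 27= 0.07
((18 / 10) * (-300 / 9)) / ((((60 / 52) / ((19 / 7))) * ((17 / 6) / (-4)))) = 23712 / 119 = 199.26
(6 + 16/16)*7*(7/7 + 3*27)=4018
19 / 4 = 4.75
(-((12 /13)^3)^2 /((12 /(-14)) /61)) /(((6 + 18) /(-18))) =-159376896 /4826809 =-33.02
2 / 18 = 1 / 9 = 0.11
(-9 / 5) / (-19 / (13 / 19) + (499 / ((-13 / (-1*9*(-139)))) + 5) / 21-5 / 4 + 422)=9828 / 10338005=0.00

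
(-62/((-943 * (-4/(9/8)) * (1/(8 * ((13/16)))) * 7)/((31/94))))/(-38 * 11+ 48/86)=4834791/356411753600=0.00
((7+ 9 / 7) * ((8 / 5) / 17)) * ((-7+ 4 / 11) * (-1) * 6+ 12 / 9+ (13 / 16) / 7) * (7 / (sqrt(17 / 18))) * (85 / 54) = 4423225 * sqrt(34) / 70686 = 364.88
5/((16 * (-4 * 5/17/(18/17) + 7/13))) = -585/1072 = -0.55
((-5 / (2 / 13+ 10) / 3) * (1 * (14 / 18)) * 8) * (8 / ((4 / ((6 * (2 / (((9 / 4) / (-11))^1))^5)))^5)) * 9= 84655566365296850181184670792698288660815565291520 / 26588814358957503287787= 3183878950840741193527981000.00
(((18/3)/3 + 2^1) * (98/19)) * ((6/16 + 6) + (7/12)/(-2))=7154/57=125.51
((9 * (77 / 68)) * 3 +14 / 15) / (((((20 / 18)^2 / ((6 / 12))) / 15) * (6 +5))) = 2603097 / 149600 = 17.40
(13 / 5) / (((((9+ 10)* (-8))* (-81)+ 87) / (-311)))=-4043 / 61995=-0.07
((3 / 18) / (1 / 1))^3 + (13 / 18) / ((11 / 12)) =1883 / 2376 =0.79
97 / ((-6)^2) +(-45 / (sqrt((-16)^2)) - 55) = -7937 / 144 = -55.12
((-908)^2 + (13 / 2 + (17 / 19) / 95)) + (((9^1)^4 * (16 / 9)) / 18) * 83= 3170498779 / 3610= 878254.51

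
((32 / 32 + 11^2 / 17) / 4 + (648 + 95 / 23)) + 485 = 890823 / 782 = 1139.16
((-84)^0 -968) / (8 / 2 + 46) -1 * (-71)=2583 / 50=51.66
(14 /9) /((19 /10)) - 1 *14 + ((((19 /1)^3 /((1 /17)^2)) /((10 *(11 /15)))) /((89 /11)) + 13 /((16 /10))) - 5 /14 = 28468439693 /852264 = 33403.31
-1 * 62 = -62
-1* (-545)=545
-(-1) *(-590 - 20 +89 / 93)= -56641 / 93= -609.04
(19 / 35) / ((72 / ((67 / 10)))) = 1273 / 25200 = 0.05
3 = 3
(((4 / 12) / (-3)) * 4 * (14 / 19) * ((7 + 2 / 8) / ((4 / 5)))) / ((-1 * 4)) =1015 / 1368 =0.74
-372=-372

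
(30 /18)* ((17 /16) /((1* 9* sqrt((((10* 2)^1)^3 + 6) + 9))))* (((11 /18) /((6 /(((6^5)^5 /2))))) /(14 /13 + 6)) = 185169190995689472* sqrt(8015) /36869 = 449633989895772.79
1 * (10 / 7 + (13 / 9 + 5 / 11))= 2306 / 693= 3.33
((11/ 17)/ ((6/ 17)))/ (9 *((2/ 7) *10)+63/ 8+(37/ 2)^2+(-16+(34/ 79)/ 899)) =21874468/ 4293438225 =0.01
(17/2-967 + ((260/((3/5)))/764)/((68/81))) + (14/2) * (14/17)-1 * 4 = -12417303/12988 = -956.06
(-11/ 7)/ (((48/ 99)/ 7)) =-363/ 16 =-22.69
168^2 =28224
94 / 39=2.41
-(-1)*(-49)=-49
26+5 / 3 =83 / 3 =27.67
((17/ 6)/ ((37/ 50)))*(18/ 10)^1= 255/ 37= 6.89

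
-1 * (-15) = 15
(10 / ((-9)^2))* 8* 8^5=2621440 / 81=32363.46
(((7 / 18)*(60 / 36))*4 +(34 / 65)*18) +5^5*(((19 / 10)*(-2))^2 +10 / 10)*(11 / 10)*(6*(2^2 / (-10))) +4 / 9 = -127367.55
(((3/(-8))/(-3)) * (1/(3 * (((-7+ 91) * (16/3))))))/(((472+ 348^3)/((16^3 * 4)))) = 4/110629743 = 0.00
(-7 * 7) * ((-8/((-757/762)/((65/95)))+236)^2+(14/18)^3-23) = -430848354582366952/150808732281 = -2856919.15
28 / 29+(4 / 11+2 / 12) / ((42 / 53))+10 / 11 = 29213 / 11484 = 2.54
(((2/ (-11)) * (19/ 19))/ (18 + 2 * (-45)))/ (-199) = -1/ 78804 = -0.00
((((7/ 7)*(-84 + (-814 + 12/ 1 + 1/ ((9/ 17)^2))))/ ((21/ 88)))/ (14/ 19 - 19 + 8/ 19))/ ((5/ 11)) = 187800712/ 411885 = 455.95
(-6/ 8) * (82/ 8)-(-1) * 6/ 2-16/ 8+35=28.31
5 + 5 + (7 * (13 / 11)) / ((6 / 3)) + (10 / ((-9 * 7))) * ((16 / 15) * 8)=53147 / 4158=12.78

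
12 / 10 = 6 / 5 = 1.20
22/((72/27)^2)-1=67/32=2.09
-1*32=-32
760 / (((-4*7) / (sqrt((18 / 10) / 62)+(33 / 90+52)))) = -29849 / 21 - 57*sqrt(310) / 217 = -1426.01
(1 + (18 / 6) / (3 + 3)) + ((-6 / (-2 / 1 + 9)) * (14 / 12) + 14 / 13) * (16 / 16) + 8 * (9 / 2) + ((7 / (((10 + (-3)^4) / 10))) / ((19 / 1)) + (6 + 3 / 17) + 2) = 384577 / 8398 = 45.79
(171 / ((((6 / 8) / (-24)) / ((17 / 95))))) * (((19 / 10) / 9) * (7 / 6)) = -18088 / 75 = -241.17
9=9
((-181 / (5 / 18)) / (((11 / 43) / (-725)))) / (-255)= -1354242 / 187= -7241.94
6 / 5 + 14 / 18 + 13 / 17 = 2098 / 765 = 2.74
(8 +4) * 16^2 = 3072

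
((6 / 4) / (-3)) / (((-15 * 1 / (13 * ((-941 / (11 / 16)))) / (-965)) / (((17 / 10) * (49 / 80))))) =1966687177 / 3300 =595965.81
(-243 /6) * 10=-405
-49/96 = -0.51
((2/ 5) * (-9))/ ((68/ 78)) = -351/ 85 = -4.13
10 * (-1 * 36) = -360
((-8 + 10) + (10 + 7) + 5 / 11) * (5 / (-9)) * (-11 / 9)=1070 / 81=13.21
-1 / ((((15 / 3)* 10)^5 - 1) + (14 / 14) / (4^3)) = -0.00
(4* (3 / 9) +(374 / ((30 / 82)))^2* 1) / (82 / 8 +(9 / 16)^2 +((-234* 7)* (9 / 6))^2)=60193755136 / 347723111025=0.17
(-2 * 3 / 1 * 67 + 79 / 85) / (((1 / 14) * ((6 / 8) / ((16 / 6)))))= -15272768 / 765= -19964.40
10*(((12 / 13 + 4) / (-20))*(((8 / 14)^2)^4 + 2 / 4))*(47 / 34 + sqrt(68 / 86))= -2216848248 / 1274021021 - 94333968*sqrt(1462) / 3222523759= -2.86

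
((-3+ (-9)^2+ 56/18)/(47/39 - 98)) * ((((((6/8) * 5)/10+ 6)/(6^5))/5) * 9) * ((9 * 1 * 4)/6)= -16133/2174400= -0.01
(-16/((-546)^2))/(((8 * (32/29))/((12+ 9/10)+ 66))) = -7627/15899520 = -0.00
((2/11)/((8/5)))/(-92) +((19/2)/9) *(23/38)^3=1531003/6575976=0.23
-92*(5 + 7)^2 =-13248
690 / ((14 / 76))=26220 / 7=3745.71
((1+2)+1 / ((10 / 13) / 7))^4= 214358881 / 10000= 21435.89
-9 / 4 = -2.25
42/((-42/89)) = -89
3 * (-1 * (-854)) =2562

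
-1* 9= -9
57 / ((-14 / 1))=-57 / 14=-4.07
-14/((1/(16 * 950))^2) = -3234560000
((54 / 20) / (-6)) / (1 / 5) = -9 / 4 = -2.25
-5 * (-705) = 3525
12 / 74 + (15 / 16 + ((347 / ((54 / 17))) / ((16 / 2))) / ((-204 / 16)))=0.03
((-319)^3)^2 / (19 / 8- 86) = -8430126378992648 / 669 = -12601085768299.92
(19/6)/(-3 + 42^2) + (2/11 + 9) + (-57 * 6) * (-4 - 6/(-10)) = 1171.98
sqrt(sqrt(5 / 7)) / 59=5^(1 / 4)* 7^(3 / 4) / 413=0.02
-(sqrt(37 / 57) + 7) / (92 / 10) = -35 / 46 - 5 * sqrt(2109) / 2622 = -0.85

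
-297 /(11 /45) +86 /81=-98329 /81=-1213.94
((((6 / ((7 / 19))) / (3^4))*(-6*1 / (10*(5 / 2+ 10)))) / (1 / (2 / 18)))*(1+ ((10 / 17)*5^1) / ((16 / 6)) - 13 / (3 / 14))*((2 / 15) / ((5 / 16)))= 7263776 / 271096875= 0.03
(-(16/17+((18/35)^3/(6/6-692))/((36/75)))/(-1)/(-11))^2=359207793917284/49109731147194025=0.01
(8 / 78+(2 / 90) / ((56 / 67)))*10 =4231 / 3276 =1.29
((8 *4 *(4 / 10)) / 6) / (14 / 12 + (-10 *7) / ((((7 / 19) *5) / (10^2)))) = -64 / 113965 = -0.00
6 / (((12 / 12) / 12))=72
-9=-9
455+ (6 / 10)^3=455.22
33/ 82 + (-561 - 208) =-63025/ 82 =-768.60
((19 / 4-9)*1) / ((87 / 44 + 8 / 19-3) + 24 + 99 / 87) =-103037 / 594857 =-0.17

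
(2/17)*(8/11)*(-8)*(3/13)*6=-2304/2431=-0.95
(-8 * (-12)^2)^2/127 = 1327104/127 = 10449.64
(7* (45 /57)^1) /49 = 0.11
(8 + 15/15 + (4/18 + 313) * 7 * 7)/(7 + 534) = 138212/4869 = 28.39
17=17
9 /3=3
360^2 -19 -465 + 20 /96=3098789 /24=129116.21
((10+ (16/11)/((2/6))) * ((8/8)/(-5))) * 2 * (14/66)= -2212/1815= -1.22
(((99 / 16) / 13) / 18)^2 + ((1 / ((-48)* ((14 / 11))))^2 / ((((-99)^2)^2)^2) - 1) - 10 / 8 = -2.25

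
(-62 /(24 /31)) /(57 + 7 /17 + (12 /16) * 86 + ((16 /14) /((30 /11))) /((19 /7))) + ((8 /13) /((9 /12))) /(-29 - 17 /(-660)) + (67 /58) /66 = -750652188725617 /1125616194858012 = -0.67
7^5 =16807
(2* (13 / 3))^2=676 / 9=75.11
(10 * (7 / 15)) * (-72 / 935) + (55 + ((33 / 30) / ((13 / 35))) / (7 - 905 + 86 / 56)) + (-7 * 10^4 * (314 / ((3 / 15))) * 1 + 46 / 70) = -234715354398049298 / 2135718585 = -109899944.71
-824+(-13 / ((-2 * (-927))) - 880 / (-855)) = -3221135 / 3914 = -822.98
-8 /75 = -0.11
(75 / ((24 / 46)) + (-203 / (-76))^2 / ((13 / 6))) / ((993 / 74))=204261349 / 18640596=10.96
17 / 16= 1.06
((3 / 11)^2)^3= 729 / 1771561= 0.00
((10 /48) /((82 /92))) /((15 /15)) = 115 /492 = 0.23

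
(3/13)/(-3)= -1/13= -0.08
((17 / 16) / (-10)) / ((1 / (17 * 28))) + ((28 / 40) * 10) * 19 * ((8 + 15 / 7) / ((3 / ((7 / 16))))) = 35077 / 240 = 146.15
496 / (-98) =-5.06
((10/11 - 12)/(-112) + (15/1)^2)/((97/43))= 5962423/59752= 99.79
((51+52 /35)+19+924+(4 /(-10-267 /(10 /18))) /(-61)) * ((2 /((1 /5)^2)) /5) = 10427027372 /1047431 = 9954.86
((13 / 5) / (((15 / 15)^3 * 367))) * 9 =117 / 1835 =0.06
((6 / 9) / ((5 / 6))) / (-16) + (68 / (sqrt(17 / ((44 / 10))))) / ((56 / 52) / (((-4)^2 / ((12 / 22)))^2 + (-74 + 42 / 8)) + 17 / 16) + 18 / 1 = 359 / 20 + 23712832 * sqrt(1870) / 31533925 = 50.47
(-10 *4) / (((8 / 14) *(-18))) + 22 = 233 / 9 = 25.89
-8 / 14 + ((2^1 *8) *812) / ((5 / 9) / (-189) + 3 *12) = 154450820 / 428617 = 360.35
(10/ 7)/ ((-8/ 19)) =-95/ 28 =-3.39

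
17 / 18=0.94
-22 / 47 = -0.47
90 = 90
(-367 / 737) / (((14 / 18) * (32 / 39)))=-128817 / 165088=-0.78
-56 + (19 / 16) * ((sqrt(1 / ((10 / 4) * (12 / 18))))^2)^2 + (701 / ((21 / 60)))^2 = 78623070779 / 19600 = 4011381.16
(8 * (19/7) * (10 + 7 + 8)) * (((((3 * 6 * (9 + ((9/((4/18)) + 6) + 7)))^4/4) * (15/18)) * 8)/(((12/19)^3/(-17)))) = -5476440948486328125/56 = -97793588365827287.95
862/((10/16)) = 6896/5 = 1379.20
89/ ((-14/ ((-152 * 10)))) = 9662.86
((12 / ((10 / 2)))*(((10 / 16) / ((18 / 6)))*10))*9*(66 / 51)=990 / 17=58.24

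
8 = 8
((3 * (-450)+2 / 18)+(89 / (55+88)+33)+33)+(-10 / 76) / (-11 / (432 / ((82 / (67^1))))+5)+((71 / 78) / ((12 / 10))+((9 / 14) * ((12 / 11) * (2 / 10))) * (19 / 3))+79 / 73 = -23012699244489887 / 17970753740940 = -1280.56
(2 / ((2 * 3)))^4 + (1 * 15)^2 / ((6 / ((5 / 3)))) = 10127 / 162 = 62.51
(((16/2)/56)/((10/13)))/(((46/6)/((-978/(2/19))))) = -362349/1610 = -225.06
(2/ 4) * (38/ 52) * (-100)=-475/ 13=-36.54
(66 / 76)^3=35937 / 54872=0.65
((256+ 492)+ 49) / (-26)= -797 / 26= -30.65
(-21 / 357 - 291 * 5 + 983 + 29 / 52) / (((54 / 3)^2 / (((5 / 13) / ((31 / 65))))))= -10420175 / 8878896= -1.17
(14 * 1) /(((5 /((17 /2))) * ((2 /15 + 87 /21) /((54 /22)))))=67473 /4939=13.66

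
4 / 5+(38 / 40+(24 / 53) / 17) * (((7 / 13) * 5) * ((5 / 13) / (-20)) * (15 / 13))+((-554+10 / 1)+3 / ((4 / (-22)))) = -88643197147 / 158359760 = -559.76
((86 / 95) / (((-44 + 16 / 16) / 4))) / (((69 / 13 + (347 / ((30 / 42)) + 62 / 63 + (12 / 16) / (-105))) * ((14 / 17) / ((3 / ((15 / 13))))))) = -413712 / 765732965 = -0.00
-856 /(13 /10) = -8560 /13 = -658.46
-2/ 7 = -0.29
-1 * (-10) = 10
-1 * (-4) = 4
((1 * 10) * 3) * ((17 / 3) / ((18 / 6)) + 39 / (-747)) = 13720 / 249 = 55.10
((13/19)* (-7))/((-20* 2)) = 91/760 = 0.12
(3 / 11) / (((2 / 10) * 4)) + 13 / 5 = 2.94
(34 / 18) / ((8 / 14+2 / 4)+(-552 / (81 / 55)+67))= -714 / 115949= -0.01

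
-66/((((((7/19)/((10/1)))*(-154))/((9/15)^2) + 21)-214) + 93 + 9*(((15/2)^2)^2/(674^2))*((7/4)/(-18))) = 656250743808/1151086955885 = 0.57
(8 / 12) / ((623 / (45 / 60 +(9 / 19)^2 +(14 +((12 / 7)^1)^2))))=1267463 / 66121482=0.02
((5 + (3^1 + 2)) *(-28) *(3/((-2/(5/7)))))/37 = 300/37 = 8.11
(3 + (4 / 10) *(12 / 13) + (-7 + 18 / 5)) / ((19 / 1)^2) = -0.00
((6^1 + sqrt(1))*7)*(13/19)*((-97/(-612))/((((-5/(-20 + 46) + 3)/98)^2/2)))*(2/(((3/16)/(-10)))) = -64184475496960/46474209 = -1381077.31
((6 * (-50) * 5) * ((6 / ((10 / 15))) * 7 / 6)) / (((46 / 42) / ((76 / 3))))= -8379000 / 23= -364304.35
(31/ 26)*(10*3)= 465/ 13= 35.77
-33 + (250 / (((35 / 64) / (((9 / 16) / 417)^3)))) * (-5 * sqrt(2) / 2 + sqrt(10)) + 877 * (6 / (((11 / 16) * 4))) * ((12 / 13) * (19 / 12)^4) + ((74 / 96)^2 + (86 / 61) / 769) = -3375 * sqrt(2) / 1203157312 + 675 * sqrt(10) / 601578656 + 171060814571707 / 15455202048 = 11068.17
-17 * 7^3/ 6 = -5831/ 6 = -971.83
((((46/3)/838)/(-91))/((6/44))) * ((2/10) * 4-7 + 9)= -1012/245115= -0.00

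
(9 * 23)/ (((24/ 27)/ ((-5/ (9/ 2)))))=-1035/ 4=-258.75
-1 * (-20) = 20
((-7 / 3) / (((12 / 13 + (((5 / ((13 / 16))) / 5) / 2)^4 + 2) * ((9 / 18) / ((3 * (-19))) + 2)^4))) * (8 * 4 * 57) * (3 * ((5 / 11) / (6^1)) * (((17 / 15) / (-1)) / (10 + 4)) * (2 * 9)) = 29.24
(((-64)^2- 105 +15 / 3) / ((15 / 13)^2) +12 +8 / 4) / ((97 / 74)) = 5578564 / 2425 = 2300.44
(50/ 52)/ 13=25/ 338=0.07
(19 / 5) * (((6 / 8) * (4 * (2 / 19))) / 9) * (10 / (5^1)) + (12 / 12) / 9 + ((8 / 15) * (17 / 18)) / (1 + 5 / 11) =391 / 540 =0.72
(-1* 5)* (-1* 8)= 40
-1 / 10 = -0.10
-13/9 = -1.44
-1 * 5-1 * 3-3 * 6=-26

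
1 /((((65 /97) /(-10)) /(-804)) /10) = 1559760 /13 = 119981.54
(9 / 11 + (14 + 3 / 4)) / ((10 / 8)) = 137 / 11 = 12.45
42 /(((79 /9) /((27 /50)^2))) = 137781 /98750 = 1.40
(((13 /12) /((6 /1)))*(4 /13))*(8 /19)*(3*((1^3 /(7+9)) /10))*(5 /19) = 1 /8664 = 0.00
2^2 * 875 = 3500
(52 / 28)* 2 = 26 / 7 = 3.71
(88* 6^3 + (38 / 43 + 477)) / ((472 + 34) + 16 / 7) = 38.34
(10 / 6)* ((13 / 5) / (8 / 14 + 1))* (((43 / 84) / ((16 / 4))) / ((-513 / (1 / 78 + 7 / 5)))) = -0.00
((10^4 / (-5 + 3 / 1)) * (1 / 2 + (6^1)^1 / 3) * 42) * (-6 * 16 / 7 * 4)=28800000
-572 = -572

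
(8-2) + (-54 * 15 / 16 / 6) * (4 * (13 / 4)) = -1659 / 16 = -103.69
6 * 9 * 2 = 108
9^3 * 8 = 5832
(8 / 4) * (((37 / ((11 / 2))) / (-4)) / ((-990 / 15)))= 37 / 726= 0.05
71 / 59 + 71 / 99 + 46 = 279904 / 5841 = 47.92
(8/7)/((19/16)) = 0.96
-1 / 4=-0.25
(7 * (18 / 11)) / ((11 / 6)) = 756 / 121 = 6.25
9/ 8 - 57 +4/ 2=-53.88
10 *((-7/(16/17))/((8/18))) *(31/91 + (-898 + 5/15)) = 31233675/208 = 150161.90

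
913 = 913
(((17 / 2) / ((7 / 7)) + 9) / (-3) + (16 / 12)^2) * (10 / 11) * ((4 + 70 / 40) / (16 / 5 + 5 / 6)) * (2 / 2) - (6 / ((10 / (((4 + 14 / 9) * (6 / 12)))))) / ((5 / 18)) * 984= -47191319 / 7986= -5909.26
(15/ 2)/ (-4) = -15/ 8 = -1.88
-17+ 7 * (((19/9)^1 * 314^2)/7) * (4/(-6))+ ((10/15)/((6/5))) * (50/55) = -41218027/297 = -138781.24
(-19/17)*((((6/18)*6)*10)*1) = -380/17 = -22.35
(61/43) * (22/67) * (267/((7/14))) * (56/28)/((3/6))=2866512/2881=994.97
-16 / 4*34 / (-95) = 1.43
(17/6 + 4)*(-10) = -205/3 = -68.33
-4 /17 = -0.24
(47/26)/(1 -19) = -47/468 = -0.10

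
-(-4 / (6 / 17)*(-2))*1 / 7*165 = -3740 / 7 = -534.29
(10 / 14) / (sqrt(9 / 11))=5 * sqrt(11) / 21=0.79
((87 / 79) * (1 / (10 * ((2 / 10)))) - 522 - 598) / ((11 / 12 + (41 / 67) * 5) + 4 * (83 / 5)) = -355514730 / 22350127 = -15.91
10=10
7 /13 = 0.54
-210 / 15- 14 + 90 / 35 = -178 / 7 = -25.43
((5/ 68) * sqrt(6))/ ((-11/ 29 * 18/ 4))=-145 * sqrt(6)/ 3366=-0.11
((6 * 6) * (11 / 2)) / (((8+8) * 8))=99 / 64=1.55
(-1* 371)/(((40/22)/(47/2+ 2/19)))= -3660657/760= -4816.65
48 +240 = 288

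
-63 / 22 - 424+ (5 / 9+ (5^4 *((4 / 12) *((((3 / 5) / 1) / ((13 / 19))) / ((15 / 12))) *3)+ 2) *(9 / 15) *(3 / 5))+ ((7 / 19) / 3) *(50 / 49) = -2290410169 / 8558550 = -267.62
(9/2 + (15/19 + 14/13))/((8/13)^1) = 3145/304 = 10.35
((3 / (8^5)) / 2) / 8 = 3 / 524288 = 0.00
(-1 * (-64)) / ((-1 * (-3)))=64 / 3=21.33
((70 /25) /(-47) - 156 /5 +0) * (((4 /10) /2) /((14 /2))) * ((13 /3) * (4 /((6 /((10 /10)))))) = -190996 /74025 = -2.58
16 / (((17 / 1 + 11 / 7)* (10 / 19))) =532 / 325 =1.64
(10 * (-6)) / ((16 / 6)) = -45 / 2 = -22.50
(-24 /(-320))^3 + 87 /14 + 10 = 7264189 /448000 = 16.21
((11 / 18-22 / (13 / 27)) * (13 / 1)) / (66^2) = -959 / 7128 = -0.13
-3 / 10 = -0.30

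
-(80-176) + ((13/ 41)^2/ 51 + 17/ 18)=49867879/ 514386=96.95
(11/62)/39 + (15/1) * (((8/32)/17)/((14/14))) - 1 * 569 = -46760119/82212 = -568.77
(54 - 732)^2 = 459684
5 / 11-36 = -391 / 11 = -35.55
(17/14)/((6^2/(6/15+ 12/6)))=17/210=0.08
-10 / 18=-5 / 9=-0.56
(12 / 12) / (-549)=-0.00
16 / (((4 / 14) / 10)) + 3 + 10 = 573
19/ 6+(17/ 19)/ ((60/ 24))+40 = 24809/ 570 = 43.52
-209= -209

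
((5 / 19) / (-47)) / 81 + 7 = 506326 / 72333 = 7.00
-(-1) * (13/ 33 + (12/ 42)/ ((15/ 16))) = 269/ 385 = 0.70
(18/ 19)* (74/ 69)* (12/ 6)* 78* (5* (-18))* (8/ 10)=-4987008/ 437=-11411.92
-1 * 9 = -9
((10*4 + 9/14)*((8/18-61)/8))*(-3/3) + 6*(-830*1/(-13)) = 9051205/13104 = 690.72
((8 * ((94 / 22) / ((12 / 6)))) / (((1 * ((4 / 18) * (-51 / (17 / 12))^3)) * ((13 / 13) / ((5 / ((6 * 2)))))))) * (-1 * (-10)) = -1175 / 171072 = -0.01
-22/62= -11/31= -0.35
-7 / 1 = -7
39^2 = 1521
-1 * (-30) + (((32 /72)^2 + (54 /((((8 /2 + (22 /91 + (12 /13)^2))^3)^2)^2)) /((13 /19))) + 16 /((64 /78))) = 49.70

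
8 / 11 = 0.73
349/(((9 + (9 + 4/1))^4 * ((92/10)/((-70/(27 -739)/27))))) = 61075/103576758912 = 0.00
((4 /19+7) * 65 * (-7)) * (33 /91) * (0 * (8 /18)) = 0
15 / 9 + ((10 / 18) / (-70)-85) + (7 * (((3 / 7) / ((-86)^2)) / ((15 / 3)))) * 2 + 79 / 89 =-4274116877 / 51836715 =-82.45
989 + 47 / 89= 989.53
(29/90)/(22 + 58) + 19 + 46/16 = 157529/7200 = 21.88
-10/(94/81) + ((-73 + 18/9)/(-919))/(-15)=-5586262/647895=-8.62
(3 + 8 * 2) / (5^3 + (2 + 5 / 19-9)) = 361 / 2247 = 0.16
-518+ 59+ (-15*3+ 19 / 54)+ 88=-22445 / 54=-415.65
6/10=3/5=0.60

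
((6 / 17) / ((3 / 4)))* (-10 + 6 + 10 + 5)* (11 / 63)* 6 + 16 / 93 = 5.60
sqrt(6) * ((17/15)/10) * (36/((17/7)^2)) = 294 * sqrt(6)/425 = 1.69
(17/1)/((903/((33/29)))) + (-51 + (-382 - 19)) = -451.98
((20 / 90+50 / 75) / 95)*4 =32 / 855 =0.04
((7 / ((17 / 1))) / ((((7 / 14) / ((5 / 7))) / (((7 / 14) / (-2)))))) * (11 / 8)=-55 / 272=-0.20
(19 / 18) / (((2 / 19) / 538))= 97109 / 18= 5394.94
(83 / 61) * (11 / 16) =913 / 976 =0.94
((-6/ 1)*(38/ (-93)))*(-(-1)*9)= 684/ 31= 22.06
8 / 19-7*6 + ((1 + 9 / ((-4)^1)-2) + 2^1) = -3255 / 76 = -42.83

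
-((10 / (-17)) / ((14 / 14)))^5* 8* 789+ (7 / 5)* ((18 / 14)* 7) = 457.15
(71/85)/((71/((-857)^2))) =734449/85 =8640.58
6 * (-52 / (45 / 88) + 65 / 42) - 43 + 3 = -67289 / 105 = -640.85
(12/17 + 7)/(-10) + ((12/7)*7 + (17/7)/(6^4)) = 8660669/771120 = 11.23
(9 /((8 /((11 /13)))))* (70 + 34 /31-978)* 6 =-4174929 /806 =-5179.81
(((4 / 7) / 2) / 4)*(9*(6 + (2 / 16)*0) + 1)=55 / 14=3.93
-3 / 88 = -0.03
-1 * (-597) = 597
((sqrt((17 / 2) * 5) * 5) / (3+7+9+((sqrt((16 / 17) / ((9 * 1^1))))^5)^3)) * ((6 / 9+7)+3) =-2866017210468490481951047680 * sqrt(10) / 212754455661912448977669178781141201+298602744788649052814864117035772880 * sqrt(170) / 212754455661912448977669178781141201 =18.30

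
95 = 95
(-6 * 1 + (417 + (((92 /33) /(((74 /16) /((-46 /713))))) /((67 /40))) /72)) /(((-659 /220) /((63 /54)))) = -656650366610 /4102122771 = -160.08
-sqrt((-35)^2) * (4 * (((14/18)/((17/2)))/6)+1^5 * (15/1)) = -241955/459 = -527.14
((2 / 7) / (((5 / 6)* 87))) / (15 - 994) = -4 / 993685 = -0.00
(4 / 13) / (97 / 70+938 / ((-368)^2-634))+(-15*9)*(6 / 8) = -6903266205 / 68329508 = -101.03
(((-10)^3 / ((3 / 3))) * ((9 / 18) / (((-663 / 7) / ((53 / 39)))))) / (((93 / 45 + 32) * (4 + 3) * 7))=132500 / 30830163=0.00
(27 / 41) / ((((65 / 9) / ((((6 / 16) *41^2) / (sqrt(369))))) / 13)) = 243 *sqrt(41) / 40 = 38.90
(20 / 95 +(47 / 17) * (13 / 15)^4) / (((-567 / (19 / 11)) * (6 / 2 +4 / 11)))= -28947473 / 18055051875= -0.00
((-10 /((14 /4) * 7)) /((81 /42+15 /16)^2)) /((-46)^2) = -1280 /54508689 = -0.00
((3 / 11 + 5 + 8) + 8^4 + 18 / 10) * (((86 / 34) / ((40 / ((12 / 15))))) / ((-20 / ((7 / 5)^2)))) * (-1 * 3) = 1429234989 / 23375000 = 61.14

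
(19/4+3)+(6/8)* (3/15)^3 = 1939/250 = 7.76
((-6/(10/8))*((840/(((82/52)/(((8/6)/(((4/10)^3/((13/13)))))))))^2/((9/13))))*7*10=-301428400000000/5043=-59771643862.78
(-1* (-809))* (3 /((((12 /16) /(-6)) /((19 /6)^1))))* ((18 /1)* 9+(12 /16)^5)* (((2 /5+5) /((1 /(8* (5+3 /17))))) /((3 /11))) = -2780869965489 /340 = -8179029310.26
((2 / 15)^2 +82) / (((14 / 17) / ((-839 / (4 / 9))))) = -131604701 / 700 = -188006.72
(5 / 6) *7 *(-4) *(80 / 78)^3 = -4480000 / 177957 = -25.17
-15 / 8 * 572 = -2145 / 2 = -1072.50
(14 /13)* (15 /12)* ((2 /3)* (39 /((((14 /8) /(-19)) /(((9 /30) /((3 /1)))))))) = -38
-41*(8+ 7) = -615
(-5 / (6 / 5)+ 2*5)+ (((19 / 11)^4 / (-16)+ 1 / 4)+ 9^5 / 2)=20752758025 / 702768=29530.03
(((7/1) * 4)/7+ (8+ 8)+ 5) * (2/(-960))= -5/96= -0.05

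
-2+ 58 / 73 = -88 / 73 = -1.21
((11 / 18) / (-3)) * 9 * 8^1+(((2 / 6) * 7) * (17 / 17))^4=1213 / 81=14.98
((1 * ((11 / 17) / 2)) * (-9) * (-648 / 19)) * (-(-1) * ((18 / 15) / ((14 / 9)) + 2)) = 3111372 / 11305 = 275.22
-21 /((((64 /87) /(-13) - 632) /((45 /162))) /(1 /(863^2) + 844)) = 436535766485 /56042377712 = 7.79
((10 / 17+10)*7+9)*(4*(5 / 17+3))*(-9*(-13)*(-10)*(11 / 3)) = -1357836480 / 289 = -4698396.12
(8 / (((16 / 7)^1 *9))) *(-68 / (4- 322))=119 / 1431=0.08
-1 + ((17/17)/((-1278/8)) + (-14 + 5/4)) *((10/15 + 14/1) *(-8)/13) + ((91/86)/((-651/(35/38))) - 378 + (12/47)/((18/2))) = -31307415731815/118660743396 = -263.84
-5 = -5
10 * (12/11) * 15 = 1800/11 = 163.64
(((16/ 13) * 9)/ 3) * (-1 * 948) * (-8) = 364032/ 13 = 28002.46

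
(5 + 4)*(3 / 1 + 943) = 8514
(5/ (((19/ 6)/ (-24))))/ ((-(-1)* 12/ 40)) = -2400/ 19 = -126.32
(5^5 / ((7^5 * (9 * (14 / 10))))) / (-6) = -15625 / 6353046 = -0.00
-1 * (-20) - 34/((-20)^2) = 3983/200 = 19.92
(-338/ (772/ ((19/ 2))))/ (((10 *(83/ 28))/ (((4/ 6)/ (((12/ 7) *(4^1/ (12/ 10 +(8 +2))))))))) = -1101373/ 7208550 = -0.15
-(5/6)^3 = -125/216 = -0.58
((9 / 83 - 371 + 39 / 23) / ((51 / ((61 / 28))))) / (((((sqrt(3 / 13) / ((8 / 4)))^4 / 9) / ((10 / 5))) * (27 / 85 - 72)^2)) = -3529069661000 / 212612864823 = -16.60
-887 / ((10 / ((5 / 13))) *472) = -887 / 12272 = -0.07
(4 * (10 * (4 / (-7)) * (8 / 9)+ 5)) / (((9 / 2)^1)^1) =-40 / 567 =-0.07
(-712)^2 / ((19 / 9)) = 4562496 / 19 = 240131.37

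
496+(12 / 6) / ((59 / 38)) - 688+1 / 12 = -134965 / 708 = -190.63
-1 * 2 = -2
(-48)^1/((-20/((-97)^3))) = -10952076/5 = -2190415.20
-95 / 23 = -4.13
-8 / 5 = -1.60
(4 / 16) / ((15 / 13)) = 13 / 60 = 0.22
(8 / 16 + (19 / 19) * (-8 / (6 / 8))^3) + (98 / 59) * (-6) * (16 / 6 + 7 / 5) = -19970779 / 15930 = -1253.66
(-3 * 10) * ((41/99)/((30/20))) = -820/99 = -8.28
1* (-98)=-98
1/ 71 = 0.01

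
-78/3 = -26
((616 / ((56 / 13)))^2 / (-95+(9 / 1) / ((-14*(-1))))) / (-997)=286286 / 1317037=0.22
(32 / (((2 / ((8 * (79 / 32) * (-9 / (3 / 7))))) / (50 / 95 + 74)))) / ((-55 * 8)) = 1174572 / 1045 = 1123.99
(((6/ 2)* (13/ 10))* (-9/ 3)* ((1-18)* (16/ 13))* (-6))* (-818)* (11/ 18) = 3671184/ 5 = 734236.80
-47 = -47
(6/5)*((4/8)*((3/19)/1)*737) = 6633/95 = 69.82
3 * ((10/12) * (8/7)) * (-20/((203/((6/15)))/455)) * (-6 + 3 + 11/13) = 3200/29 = 110.34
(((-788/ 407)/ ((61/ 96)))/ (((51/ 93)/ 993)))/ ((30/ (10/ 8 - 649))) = 251399589456/ 2110295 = 119130.07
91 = 91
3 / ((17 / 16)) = 48 / 17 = 2.82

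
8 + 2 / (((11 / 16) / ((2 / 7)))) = 8.83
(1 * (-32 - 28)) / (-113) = 60 / 113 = 0.53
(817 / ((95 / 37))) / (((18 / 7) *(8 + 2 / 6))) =11137 / 750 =14.85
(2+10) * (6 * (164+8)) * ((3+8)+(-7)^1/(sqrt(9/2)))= 136224 -28896 * sqrt(2)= 95358.88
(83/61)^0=1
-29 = -29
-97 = -97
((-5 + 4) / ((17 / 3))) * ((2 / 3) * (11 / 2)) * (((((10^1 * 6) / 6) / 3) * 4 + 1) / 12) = -473 / 612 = -0.77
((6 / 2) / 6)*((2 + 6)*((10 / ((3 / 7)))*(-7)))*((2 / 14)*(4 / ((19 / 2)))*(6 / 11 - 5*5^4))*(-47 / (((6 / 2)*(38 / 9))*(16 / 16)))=-1809184160 / 3971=-455599.13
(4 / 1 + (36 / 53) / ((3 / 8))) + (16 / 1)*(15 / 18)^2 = 8072 / 477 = 16.92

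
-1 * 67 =-67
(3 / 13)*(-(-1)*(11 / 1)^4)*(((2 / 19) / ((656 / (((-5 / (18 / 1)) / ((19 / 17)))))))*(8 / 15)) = -248897 / 3463434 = -0.07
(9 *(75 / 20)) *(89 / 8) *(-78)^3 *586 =-208826311005 / 2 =-104413155502.50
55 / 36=1.53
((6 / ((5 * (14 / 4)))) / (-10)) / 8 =-3 / 700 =-0.00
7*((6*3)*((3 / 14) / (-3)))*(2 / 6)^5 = -1 / 27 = -0.04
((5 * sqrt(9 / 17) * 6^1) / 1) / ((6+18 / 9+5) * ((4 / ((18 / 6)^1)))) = 135 * sqrt(17) / 442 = 1.26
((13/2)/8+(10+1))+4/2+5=301/16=18.81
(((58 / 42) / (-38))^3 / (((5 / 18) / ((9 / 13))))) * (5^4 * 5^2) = -228646875 / 122337124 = -1.87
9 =9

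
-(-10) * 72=720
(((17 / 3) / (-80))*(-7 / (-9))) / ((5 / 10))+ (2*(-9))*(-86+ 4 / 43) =1546.22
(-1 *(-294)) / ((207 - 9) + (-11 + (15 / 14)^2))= 57624 / 36877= 1.56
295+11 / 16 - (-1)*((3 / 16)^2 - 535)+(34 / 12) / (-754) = -69280493 / 289536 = -239.28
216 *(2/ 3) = 144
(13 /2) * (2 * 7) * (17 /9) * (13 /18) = 20111 /162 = 124.14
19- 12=7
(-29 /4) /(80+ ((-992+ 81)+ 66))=29 /3060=0.01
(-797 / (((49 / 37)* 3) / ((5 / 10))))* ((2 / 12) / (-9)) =29489 / 15876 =1.86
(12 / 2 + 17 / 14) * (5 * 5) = 2525 / 14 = 180.36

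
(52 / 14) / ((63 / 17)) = 442 / 441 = 1.00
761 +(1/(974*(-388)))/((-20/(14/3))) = 8627730967/11337360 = 761.00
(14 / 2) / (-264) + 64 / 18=2795 / 792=3.53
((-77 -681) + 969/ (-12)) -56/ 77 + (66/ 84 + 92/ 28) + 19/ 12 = -192613/ 231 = -833.82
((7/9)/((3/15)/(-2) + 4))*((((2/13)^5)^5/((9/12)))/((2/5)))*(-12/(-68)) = 23488102400/42105598558710295046205423748131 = 0.00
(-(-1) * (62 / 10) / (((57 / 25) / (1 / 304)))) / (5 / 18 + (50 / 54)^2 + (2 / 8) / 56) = 527310 / 67178129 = 0.01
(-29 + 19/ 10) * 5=-271/ 2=-135.50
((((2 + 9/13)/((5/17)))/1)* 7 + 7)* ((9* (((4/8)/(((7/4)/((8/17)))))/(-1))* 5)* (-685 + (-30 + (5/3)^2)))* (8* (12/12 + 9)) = 5415168000/221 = 24503022.62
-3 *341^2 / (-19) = 348843 / 19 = 18360.16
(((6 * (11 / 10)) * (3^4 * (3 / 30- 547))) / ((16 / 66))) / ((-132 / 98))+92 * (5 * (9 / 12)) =716589213 / 800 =895736.52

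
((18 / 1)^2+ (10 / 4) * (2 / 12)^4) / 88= 839813 / 228096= 3.68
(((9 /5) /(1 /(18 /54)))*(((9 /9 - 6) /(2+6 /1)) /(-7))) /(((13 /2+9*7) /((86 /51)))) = 43 /33082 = 0.00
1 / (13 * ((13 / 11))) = 11 / 169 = 0.07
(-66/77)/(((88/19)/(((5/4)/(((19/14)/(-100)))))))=375/22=17.05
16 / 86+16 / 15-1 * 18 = -16.75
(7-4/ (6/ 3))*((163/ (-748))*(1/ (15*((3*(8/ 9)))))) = -163/ 5984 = -0.03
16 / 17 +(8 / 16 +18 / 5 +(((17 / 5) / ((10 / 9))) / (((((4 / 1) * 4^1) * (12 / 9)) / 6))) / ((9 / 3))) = 5.33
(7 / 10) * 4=14 / 5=2.80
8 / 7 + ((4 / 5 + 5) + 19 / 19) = 278 / 35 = 7.94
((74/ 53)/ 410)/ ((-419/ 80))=-592/ 910487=-0.00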